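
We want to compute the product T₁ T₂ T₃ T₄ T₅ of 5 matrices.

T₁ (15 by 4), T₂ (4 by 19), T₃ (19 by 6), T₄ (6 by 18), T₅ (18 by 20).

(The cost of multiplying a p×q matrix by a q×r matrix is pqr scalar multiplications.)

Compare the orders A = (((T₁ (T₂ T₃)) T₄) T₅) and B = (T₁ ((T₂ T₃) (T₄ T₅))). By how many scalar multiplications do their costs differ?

Order A = (((T₁ (T₂ T₃)) T₄) T₅): (T₂ T₃): 4×19 by 19×6 → 4×6, cost 4·19·6 = 456; (T₁ (T₂ T₃)): 15×4 by 4×6 → 15×6, cost 15·4·6 = 360; cumulative 816; ((T₁ (T₂ T₃)) T₄): 15×6 by 6×18 → 15×18, cost 15·6·18 = 1620; cumulative 2436; (((T₁ (T₂ T₃)) T₄) T₅): 15×18 by 18×20 → 15×20, cost 15·18·20 = 5400; cumulative 7836. Total 7836.
Order B = (T₁ ((T₂ T₃) (T₄ T₅))): (T₂ T₃): 4×19 by 19×6 → 4×6, cost 4·19·6 = 456; (T₄ T₅): 6×18 by 18×20 → 6×20, cost 6·18·20 = 2160; ((T₂ T₃) (T₄ T₅)): 4×6 by 6×20 → 4×20, cost 4·6·20 = 480; cumulative 3096; (T₁ ((T₂ T₃) (T₄ T₅))): 15×4 by 4×20 → 15×20, cost 15·4·20 = 1200; cumulative 4296. Total 4296.
Difference: |7836 − 4296| = 3540.

3540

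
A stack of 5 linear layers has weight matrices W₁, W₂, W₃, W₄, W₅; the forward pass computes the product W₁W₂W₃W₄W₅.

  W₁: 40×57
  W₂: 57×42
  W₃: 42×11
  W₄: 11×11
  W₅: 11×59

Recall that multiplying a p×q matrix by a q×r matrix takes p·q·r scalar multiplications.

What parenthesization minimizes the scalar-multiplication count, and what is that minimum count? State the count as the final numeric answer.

82214

Adjacent pairs: W₁W₂ = 40·57·42 = 95760; W₂W₃ = 57·42·11 = 26334; W₃W₄ = 42·11·11 = 5082; W₄W₅ = 11·11·59 = 7139.
Length 3: W₁..W₃: k=1: 0+26334+40·57·11=51414; k=2: 95760+0+40·42·11=114240 → min 51414 | W₂..W₄: k=2: 0+5082+57·42·11=31416; k=3: 26334+0+57·11·11=33231 → min 31416 | W₃..W₅: k=3: 0+7139+42·11·59=34397; k=4: 5082+0+42·11·59=32340 → min 32340.
Length 4: W₁..W₄: k=1: 0+31416+40·57·11=56496; k=2: 95760+5082+40·42·11=119322; k=3: 51414+0+40·11·11=56254 → min 56254 | W₂..W₅: k=2: 0+32340+57·42·59=173586; k=3: 26334+7139+57·11·59=70466; k=4: 31416+0+57·11·59=68409 → min 68409.
Length 5: W₁..W₅: k=1: 0+68409+40·57·59=202929; k=2: 95760+32340+40·42·59=227220; k=3: 51414+7139+40·11·59=84513; k=4: 56254+0+40·11·59=82214 → min 82214.
Optimal parenthesization: (((W₁(W₂W₃))W₄)W₅) with cost 82214.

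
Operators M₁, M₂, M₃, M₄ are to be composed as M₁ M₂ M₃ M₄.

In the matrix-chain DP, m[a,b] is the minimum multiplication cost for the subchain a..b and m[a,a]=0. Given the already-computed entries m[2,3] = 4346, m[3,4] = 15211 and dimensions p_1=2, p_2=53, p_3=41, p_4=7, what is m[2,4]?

4920

m[2,4] = min over k∈[2,3] of m[2,k]+m[k+1,4]+p_{1}·p_k·p_{4}.
k=2: 0 + 15211 + 2·53·7 = 15953; k=3: 4346 + 0 + 2·41·7 = 4920.
Minimum: 4920 at k=3.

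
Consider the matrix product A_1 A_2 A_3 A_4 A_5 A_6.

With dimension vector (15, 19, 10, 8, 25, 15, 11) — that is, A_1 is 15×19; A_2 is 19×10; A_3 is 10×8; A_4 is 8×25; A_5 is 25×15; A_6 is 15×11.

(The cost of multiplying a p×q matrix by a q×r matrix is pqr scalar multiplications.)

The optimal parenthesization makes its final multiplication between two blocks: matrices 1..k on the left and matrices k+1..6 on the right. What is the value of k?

Adjacent pairs: A_1A_2 = 15·19·10 = 2850; A_2A_3 = 19·10·8 = 1520; A_3A_4 = 10·8·25 = 2000; A_4A_5 = 8·25·15 = 3000; A_5A_6 = 25·15·11 = 4125.
Length 3: A_1..A_3: k=1: 0+1520+15·19·8=3800; k=2: 2850+0+15·10·8=4050 → min 3800 | A_2..A_4: k=2: 0+2000+19·10·25=6750; k=3: 1520+0+19·8·25=5320 → min 5320 | A_3..A_5: k=3: 0+3000+10·8·15=4200; k=4: 2000+0+10·25·15=5750 → min 4200 | A_4..A_6: k=4: 0+4125+8·25·11=6325; k=5: 3000+0+8·15·11=4320 → min 4320.
Length 4: A_1..A_4: k=1: 0+5320+15·19·25=12445; k=2: 2850+2000+15·10·25=8600; k=3: 3800+0+15·8·25=6800 → min 6800 | A_2..A_5: k=2: 0+4200+19·10·15=7050; k=3: 1520+3000+19·8·15=6800; k=4: 5320+0+19·25·15=12445 → min 6800 | A_3..A_6: k=3: 0+4320+10·8·11=5200; k=4: 2000+4125+10·25·11=8875; k=5: 4200+0+10·15·11=5850 → min 5200.
Length 5: A_1..A_5: k=1: 0+6800+15·19·15=11075; k=2: 2850+4200+15·10·15=9300; k=3: 3800+3000+15·8·15=8600; k=4: 6800+0+15·25·15=12425 → min 8600 | A_2..A_6: k=2: 0+5200+19·10·11=7290; k=3: 1520+4320+19·8·11=7512; k=4: 5320+4125+19·25·11=14670; k=5: 6800+0+19·15·11=9935 → min 7290.
Top-level splits: k=1: (A_1..A_1)·(A_2..A_6) → 0+7290+15·19·11 = 10425; k=2: (A_1..A_2)·(A_3..A_6) → 2850+5200+15·10·11 = 9700; k=3: (A_1..A_3)·(A_4..A_6) → 3800+4320+15·8·11 = 9440; k=4: (A_1..A_4)·(A_5..A_6) → 6800+4125+15·25·11 = 15050; k=5: (A_1..A_5)·(A_6..A_6) → 8600+0+15·15·11 = 11075.
Best split is after A_3, i.e. k = 3.

3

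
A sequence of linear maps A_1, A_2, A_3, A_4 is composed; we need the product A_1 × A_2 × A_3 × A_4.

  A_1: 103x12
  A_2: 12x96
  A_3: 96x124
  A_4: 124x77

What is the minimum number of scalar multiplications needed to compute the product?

352596

Adjacent pairs: A_1A_2 = 103·12·96 = 118656; A_2A_3 = 12·96·124 = 142848; A_3A_4 = 96·124·77 = 916608.
Length 3: A_1..A_3: k=1: 0+142848+103·12·124=296112; k=2: 118656+0+103·96·124=1344768 → min 296112 | A_2..A_4: k=2: 0+916608+12·96·77=1005312; k=3: 142848+0+12·124·77=257424 → min 257424.
Length 4: A_1..A_4: k=1: 0+257424+103·12·77=352596; k=2: 118656+916608+103·96·77=1796640; k=3: 296112+0+103·124·77=1279556 → min 352596.
Optimal order: (A_1 × ((A_2 × A_3) × A_4)) with cost 352596.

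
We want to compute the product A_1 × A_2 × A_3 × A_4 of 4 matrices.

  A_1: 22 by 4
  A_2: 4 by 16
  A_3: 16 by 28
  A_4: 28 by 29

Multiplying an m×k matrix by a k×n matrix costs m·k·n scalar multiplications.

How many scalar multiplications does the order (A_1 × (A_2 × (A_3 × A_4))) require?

17400

(A_3 × A_4): 16×28 by 28×29 → 16×29, cost 16·28·29 = 12992
(A_2 × (A_3 × A_4)): 4×16 by 16×29 → 4×29, cost 4·16·29 = 1856; cumulative 14848
(A_1 × (A_2 × (A_3 × A_4))): 22×4 by 4×29 → 22×29, cost 22·4·29 = 2552; cumulative 17400
Total: 17400 scalar multiplications.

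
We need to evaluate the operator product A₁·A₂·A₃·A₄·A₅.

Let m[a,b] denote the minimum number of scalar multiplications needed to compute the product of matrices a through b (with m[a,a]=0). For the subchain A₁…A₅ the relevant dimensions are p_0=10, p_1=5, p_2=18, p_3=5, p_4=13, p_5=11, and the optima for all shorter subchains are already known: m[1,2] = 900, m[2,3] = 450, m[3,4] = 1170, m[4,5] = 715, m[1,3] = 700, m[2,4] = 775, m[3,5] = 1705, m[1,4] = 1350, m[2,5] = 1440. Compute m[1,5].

1965

m[1,5] = min over k∈[1,4] of m[1,k]+m[k+1,5]+p_{0}·p_k·p_{5}.
k=1: 0 + 1440 + 10·5·11 = 1990; k=2: 900 + 1705 + 10·18·11 = 4585; k=3: 700 + 715 + 10·5·11 = 1965; k=4: 1350 + 0 + 10·13·11 = 2780.
Minimum: 1965 at k=3.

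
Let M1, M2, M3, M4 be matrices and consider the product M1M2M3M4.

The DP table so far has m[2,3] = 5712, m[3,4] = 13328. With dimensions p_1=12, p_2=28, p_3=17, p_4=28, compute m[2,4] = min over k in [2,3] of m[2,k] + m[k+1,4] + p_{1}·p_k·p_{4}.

m[2,4] = min over k∈[2,3] of m[2,k]+m[k+1,4]+p_{1}·p_k·p_{4}.
k=2: 0 + 13328 + 12·28·28 = 22736; k=3: 5712 + 0 + 12·17·28 = 11424.
Minimum: 11424 at k=3.

11424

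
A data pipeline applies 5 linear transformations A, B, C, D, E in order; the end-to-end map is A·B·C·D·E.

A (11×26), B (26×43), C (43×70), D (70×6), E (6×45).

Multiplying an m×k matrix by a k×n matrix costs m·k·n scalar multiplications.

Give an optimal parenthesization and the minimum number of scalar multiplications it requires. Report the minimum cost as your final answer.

Adjacent pairs: AB = 11·26·43 = 12298; BC = 26·43·70 = 78260; CD = 43·70·6 = 18060; DE = 70·6·45 = 18900.
Length 3: A..C: k=1: 0+78260+11·26·70=98280; k=2: 12298+0+11·43·70=45408 → min 45408 | B..D: k=2: 0+18060+26·43·6=24768; k=3: 78260+0+26·70·6=89180 → min 24768 | C..E: k=3: 0+18900+43·70·45=154350; k=4: 18060+0+43·6·45=29670 → min 29670.
Length 4: A..D: k=1: 0+24768+11·26·6=26484; k=2: 12298+18060+11·43·6=33196; k=3: 45408+0+11·70·6=50028 → min 26484 | B..E: k=2: 0+29670+26·43·45=79980; k=3: 78260+18900+26·70·45=179060; k=4: 24768+0+26·6·45=31788 → min 31788.
Length 5: A..E: k=1: 0+31788+11·26·45=44658; k=2: 12298+29670+11·43·45=63253; k=3: 45408+18900+11·70·45=98958; k=4: 26484+0+11·6·45=29454 → min 29454.
Optimal parenthesization: ((A·(B·(C·D)))·E) with cost 29454.

29454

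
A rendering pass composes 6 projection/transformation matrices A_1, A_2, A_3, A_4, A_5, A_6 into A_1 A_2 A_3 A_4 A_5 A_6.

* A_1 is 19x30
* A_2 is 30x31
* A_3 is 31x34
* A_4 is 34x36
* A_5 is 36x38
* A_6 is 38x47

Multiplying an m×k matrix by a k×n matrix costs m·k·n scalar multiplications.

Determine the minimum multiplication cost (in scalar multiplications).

Adjacent pairs: A_1A_2 = 19·30·31 = 17670; A_2A_3 = 30·31·34 = 31620; A_3A_4 = 31·34·36 = 37944; A_4A_5 = 34·36·38 = 46512; A_5A_6 = 36·38·47 = 64296.
Length 3: A_1..A_3: k=1: 0+31620+19·30·34=51000; k=2: 17670+0+19·31·34=37696 → min 37696 | A_2..A_4: k=2: 0+37944+30·31·36=71424; k=3: 31620+0+30·34·36=68340 → min 68340 | A_3..A_5: k=3: 0+46512+31·34·38=86564; k=4: 37944+0+31·36·38=80352 → min 80352 | A_4..A_6: k=4: 0+64296+34·36·47=121824; k=5: 46512+0+34·38·47=107236 → min 107236.
Length 4: A_1..A_4: k=1: 0+68340+19·30·36=88860; k=2: 17670+37944+19·31·36=76818; k=3: 37696+0+19·34·36=60952 → min 60952 | A_2..A_5: k=2: 0+80352+30·31·38=115692; k=3: 31620+46512+30·34·38=116892; k=4: 68340+0+30·36·38=109380 → min 109380 | A_3..A_6: k=3: 0+107236+31·34·47=156774; k=4: 37944+64296+31·36·47=154692; k=5: 80352+0+31·38·47=135718 → min 135718.
Length 5: A_1..A_5: k=1: 0+109380+19·30·38=131040; k=2: 17670+80352+19·31·38=120404; k=3: 37696+46512+19·34·38=108756; k=4: 60952+0+19·36·38=86944 → min 86944 | A_2..A_6: k=2: 0+135718+30·31·47=179428; k=3: 31620+107236+30·34·47=186796; k=4: 68340+64296+30·36·47=183396; k=5: 109380+0+30·38·47=162960 → min 162960.
Length 6: A_1..A_6: k=1: 0+162960+19·30·47=189750; k=2: 17670+135718+19·31·47=181071; k=3: 37696+107236+19·34·47=175294; k=4: 60952+64296+19·36·47=157396; k=5: 86944+0+19·38·47=120878 → min 120878.
Optimal order: (((((A_1 A_2) A_3) A_4) A_5) A_6) with cost 120878.

120878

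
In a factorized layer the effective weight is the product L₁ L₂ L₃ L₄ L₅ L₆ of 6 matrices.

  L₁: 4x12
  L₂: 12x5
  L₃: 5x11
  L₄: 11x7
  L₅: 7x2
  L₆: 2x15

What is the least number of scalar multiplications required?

Adjacent pairs: L₁L₂ = 4·12·5 = 240; L₂L₃ = 12·5·11 = 660; L₃L₄ = 5·11·7 = 385; L₄L₅ = 11·7·2 = 154; L₅L₆ = 7·2·15 = 210.
Length 3: L₁..L₃: k=1: 0+660+4·12·11=1188; k=2: 240+0+4·5·11=460 → min 460 | L₂..L₄: k=2: 0+385+12·5·7=805; k=3: 660+0+12·11·7=1584 → min 805 | L₃..L₅: k=3: 0+154+5·11·2=264; k=4: 385+0+5·7·2=455 → min 264 | L₄..L₆: k=4: 0+210+11·7·15=1365; k=5: 154+0+11·2·15=484 → min 484.
Length 4: L₁..L₄: k=1: 0+805+4·12·7=1141; k=2: 240+385+4·5·7=765; k=3: 460+0+4·11·7=768 → min 765 | L₂..L₅: k=2: 0+264+12·5·2=384; k=3: 660+154+12·11·2=1078; k=4: 805+0+12·7·2=973 → min 384 | L₃..L₆: k=3: 0+484+5·11·15=1309; k=4: 385+210+5·7·15=1120; k=5: 264+0+5·2·15=414 → min 414.
Length 5: L₁..L₅: k=1: 0+384+4·12·2=480; k=2: 240+264+4·5·2=544; k=3: 460+154+4·11·2=702; k=4: 765+0+4·7·2=821 → min 480 | L₂..L₆: k=2: 0+414+12·5·15=1314; k=3: 660+484+12·11·15=3124; k=4: 805+210+12·7·15=2275; k=5: 384+0+12·2·15=744 → min 744.
Length 6: L₁..L₆: k=1: 0+744+4·12·15=1464; k=2: 240+414+4·5·15=954; k=3: 460+484+4·11·15=1604; k=4: 765+210+4·7·15=1395; k=5: 480+0+4·2·15=600 → min 600.
Optimal order: ((L₁ (L₂ (L₃ (L₄ L₅)))) L₆) with cost 600.

600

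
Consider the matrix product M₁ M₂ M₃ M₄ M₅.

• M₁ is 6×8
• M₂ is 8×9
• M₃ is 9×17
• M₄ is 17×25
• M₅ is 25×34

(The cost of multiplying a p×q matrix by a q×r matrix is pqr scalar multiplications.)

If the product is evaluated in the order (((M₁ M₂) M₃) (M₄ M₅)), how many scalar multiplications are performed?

19268

(M₁ M₂): 6×8 by 8×9 → 6×9, cost 6·8·9 = 432
((M₁ M₂) M₃): 6×9 by 9×17 → 6×17, cost 6·9·17 = 918; cumulative 1350
(M₄ M₅): 17×25 by 25×34 → 17×34, cost 17·25·34 = 14450
(((M₁ M₂) M₃) (M₄ M₅)): 6×17 by 17×34 → 6×34, cost 6·17·34 = 3468; cumulative 19268
Total: 19268 scalar multiplications.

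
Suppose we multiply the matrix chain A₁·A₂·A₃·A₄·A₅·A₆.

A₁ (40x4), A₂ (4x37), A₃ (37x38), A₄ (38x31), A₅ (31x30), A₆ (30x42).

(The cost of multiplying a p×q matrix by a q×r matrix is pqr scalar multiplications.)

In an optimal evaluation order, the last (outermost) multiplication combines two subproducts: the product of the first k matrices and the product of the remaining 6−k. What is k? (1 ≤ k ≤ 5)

Adjacent pairs: A₁A₂ = 40·4·37 = 5920; A₂A₃ = 4·37·38 = 5624; A₃A₄ = 37·38·31 = 43586; A₄A₅ = 38·31·30 = 35340; A₅A₆ = 31·30·42 = 39060.
Length 3: A₁..A₃: k=1: 0+5624+40·4·38=11704; k=2: 5920+0+40·37·38=62160 → min 11704 | A₂..A₄: k=2: 0+43586+4·37·31=48174; k=3: 5624+0+4·38·31=10336 → min 10336 | A₃..A₅: k=3: 0+35340+37·38·30=77520; k=4: 43586+0+37·31·30=77996 → min 77520 | A₄..A₆: k=4: 0+39060+38·31·42=88536; k=5: 35340+0+38·30·42=83220 → min 83220.
Length 4: A₁..A₄: k=1: 0+10336+40·4·31=15296; k=2: 5920+43586+40·37·31=95386; k=3: 11704+0+40·38·31=58824 → min 15296 | A₂..A₅: k=2: 0+77520+4·37·30=81960; k=3: 5624+35340+4·38·30=45524; k=4: 10336+0+4·31·30=14056 → min 14056 | A₃..A₆: k=3: 0+83220+37·38·42=142272; k=4: 43586+39060+37·31·42=130820; k=5: 77520+0+37·30·42=124140 → min 124140.
Length 5: A₁..A₅: k=1: 0+14056+40·4·30=18856; k=2: 5920+77520+40·37·30=127840; k=3: 11704+35340+40·38·30=92644; k=4: 15296+0+40·31·30=52496 → min 18856 | A₂..A₆: k=2: 0+124140+4·37·42=130356; k=3: 5624+83220+4·38·42=95228; k=4: 10336+39060+4·31·42=54604; k=5: 14056+0+4·30·42=19096 → min 19096.
Top-level splits: k=1: (A₁..A₁)·(A₂..A₆) → 0+19096+40·4·42 = 25816; k=2: (A₁..A₂)·(A₃..A₆) → 5920+124140+40·37·42 = 192220; k=3: (A₁..A₃)·(A₄..A₆) → 11704+83220+40·38·42 = 158764; k=4: (A₁..A₄)·(A₅..A₆) → 15296+39060+40·31·42 = 106436; k=5: (A₁..A₅)·(A₆..A₆) → 18856+0+40·30·42 = 69256.
Best split is after A₁, i.e. k = 1.

1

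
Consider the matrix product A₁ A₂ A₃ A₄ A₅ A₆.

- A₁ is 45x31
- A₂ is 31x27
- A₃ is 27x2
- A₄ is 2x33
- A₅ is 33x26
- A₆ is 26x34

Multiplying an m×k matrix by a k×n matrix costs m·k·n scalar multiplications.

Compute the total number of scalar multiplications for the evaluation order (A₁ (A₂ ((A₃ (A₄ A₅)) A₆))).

102876

(A₄ A₅): 2×33 by 33×26 → 2×26, cost 2·33·26 = 1716
(A₃ (A₄ A₅)): 27×2 by 2×26 → 27×26, cost 27·2·26 = 1404; cumulative 3120
((A₃ (A₄ A₅)) A₆): 27×26 by 26×34 → 27×34, cost 27·26·34 = 23868; cumulative 26988
(A₂ ((A₃ (A₄ A₅)) A₆)): 31×27 by 27×34 → 31×34, cost 31·27·34 = 28458; cumulative 55446
(A₁ (A₂ ((A₃ (A₄ A₅)) A₆))): 45×31 by 31×34 → 45×34, cost 45·31·34 = 47430; cumulative 102876
Total: 102876 scalar multiplications.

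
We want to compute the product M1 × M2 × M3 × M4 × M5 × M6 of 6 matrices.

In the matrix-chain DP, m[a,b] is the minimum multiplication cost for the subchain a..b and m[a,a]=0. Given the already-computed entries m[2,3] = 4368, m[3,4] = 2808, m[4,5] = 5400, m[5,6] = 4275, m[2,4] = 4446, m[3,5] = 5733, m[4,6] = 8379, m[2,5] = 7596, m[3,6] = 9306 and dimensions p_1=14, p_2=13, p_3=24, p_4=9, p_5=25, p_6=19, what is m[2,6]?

11115

m[2,6] = min over k∈[2,5] of m[2,k]+m[k+1,6]+p_{1}·p_k·p_{6}.
k=2: 0 + 9306 + 14·13·19 = 12764; k=3: 4368 + 8379 + 14·24·19 = 19131; k=4: 4446 + 4275 + 14·9·19 = 11115; k=5: 7596 + 0 + 14·25·19 = 14246.
Minimum: 11115 at k=4.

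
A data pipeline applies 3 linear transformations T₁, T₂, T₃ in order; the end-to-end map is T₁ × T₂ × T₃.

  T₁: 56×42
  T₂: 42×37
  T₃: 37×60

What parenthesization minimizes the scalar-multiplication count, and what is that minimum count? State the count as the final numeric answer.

(T₁ × (T₂ × T₃)): cost 234360.
((T₁ × T₂) × T₃): cost 211344.
Optimal: ((T₁ × T₂) × T₃) with cost 211344.

211344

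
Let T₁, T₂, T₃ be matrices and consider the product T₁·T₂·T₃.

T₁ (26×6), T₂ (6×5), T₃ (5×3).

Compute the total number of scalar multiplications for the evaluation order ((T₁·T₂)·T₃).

(T₁·T₂): 26×6 by 6×5 → 26×5, cost 26·6·5 = 780
((T₁·T₂)·T₃): 26×5 by 5×3 → 26×3, cost 26·5·3 = 390; cumulative 1170
Total: 1170 scalar multiplications.

1170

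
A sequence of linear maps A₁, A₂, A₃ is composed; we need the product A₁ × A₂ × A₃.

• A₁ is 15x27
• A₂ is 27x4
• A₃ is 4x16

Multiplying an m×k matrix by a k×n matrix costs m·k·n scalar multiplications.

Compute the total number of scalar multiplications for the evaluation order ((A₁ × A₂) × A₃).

(A₁ × A₂): 15×27 by 27×4 → 15×4, cost 15·27·4 = 1620
((A₁ × A₂) × A₃): 15×4 by 4×16 → 15×16, cost 15·4·16 = 960; cumulative 2580
Total: 2580 scalar multiplications.

2580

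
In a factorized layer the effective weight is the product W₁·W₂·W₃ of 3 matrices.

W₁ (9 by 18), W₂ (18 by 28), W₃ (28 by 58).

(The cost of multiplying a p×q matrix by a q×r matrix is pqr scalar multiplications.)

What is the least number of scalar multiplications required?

Order (W₁·(W₂·W₃)): (W₂·W₃): 18×28 by 28×58 → 18×58, cost 18·28·58 = 29232; (W₁·(W₂·W₃)): 9×18 by 18×58 → 9×58, cost 9·18·58 = 9396; cumulative 38628. Total 38628.
Order ((W₁·W₂)·W₃): (W₁·W₂): 9×18 by 18×28 → 9×28, cost 9·18·28 = 4536; ((W₁·W₂)·W₃): 9×28 by 28×58 → 9×58, cost 9·28·58 = 14616; cumulative 19152. Total 19152.
Minimum: 19152.

19152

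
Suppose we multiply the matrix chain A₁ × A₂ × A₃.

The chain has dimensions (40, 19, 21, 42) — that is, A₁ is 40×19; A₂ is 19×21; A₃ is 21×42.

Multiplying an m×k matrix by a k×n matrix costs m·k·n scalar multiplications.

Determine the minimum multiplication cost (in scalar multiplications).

Order (A₁ × (A₂ × A₃)): (A₂ × A₃): 19×21 by 21×42 → 19×42, cost 19·21·42 = 16758; (A₁ × (A₂ × A₃)): 40×19 by 19×42 → 40×42, cost 40·19·42 = 31920; cumulative 48678. Total 48678.
Order ((A₁ × A₂) × A₃): (A₁ × A₂): 40×19 by 19×21 → 40×21, cost 40·19·21 = 15960; ((A₁ × A₂) × A₃): 40×21 by 21×42 → 40×42, cost 40·21·42 = 35280; cumulative 51240. Total 51240.
Minimum: 48678.

48678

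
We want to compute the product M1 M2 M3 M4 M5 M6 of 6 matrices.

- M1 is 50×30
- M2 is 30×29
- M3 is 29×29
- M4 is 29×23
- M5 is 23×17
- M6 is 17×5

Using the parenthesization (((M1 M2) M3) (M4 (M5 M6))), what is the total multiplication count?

(M1 M2): 50×30 by 30×29 → 50×29, cost 50·30·29 = 43500
((M1 M2) M3): 50×29 by 29×29 → 50×29, cost 50·29·29 = 42050; cumulative 85550
(M5 M6): 23×17 by 17×5 → 23×5, cost 23·17·5 = 1955
(M4 (M5 M6)): 29×23 by 23×5 → 29×5, cost 29·23·5 = 3335; cumulative 5290
(((M1 M2) M3) (M4 (M5 M6))): 50×29 by 29×5 → 50×5, cost 50·29·5 = 7250; cumulative 98090
Total: 98090 scalar multiplications.

98090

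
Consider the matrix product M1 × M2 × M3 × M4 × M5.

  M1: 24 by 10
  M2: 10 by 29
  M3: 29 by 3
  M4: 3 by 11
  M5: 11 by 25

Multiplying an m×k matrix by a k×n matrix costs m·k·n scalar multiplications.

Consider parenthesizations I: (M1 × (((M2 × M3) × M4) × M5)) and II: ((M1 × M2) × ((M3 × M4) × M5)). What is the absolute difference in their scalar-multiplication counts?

23342

Order I = (M1 × (((M2 × M3) × M4) × M5)): (M2 × M3): 10×29 by 29×3 → 10×3, cost 10·29·3 = 870; ((M2 × M3) × M4): 10×3 by 3×11 → 10×11, cost 10·3·11 = 330; cumulative 1200; (((M2 × M3) × M4) × M5): 10×11 by 11×25 → 10×25, cost 10·11·25 = 2750; cumulative 3950; (M1 × (((M2 × M3) × M4) × M5)): 24×10 by 10×25 → 24×25, cost 24·10·25 = 6000; cumulative 9950. Total 9950.
Order II = ((M1 × M2) × ((M3 × M4) × M5)): (M1 × M2): 24×10 by 10×29 → 24×29, cost 24·10·29 = 6960; (M3 × M4): 29×3 by 3×11 → 29×11, cost 29·3·11 = 957; ((M3 × M4) × M5): 29×11 by 11×25 → 29×25, cost 29·11·25 = 7975; cumulative 8932; ((M1 × M2) × ((M3 × M4) × M5)): 24×29 by 29×25 → 24×25, cost 24·29·25 = 17400; cumulative 33292. Total 33292.
Difference: |9950 − 33292| = 23342.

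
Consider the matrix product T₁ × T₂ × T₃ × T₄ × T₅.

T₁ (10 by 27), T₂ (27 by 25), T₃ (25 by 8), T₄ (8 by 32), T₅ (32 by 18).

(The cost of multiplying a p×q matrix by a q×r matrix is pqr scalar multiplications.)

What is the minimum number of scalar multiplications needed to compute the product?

13608

Adjacent pairs: T₁T₂ = 10·27·25 = 6750; T₂T₃ = 27·25·8 = 5400; T₃T₄ = 25·8·32 = 6400; T₄T₅ = 8·32·18 = 4608.
Length 3: T₁..T₃: k=1: 0+5400+10·27·8=7560; k=2: 6750+0+10·25·8=8750 → min 7560 | T₂..T₄: k=2: 0+6400+27·25·32=28000; k=3: 5400+0+27·8·32=12312 → min 12312 | T₃..T₅: k=3: 0+4608+25·8·18=8208; k=4: 6400+0+25·32·18=20800 → min 8208.
Length 4: T₁..T₄: k=1: 0+12312+10·27·32=20952; k=2: 6750+6400+10·25·32=21150; k=3: 7560+0+10·8·32=10120 → min 10120 | T₂..T₅: k=2: 0+8208+27·25·18=20358; k=3: 5400+4608+27·8·18=13896; k=4: 12312+0+27·32·18=27864 → min 13896.
Length 5: T₁..T₅: k=1: 0+13896+10·27·18=18756; k=2: 6750+8208+10·25·18=19458; k=3: 7560+4608+10·8·18=13608; k=4: 10120+0+10·32·18=15880 → min 13608.
Optimal order: ((T₁ × (T₂ × T₃)) × (T₄ × T₅)) with cost 13608.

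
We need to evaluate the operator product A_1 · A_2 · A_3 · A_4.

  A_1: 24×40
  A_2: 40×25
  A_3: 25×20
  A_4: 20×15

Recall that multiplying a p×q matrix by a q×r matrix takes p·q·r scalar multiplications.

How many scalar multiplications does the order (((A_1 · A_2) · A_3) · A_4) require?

(A_1 · A_2): 24×40 by 40×25 → 24×25, cost 24·40·25 = 24000
((A_1 · A_2) · A_3): 24×25 by 25×20 → 24×20, cost 24·25·20 = 12000; cumulative 36000
(((A_1 · A_2) · A_3) · A_4): 24×20 by 20×15 → 24×15, cost 24·20·15 = 7200; cumulative 43200
Total: 43200 scalar multiplications.

43200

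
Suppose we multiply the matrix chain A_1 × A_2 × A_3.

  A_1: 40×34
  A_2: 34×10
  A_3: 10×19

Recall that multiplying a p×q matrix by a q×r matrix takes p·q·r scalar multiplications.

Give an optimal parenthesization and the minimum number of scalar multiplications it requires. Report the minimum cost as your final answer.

21200

(A_1 × (A_2 × A_3)): cost 32300.
((A_1 × A_2) × A_3): cost 21200.
Optimal: ((A_1 × A_2) × A_3) with cost 21200.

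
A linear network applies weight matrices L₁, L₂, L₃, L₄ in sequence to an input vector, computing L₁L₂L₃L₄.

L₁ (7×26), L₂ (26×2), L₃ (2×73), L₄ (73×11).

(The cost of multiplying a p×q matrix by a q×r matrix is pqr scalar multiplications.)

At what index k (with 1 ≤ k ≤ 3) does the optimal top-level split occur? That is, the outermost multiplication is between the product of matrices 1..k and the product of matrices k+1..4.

2

Adjacent pairs: L₁L₂ = 7·26·2 = 364; L₂L₃ = 26·2·73 = 3796; L₃L₄ = 2·73·11 = 1606.
Length 3: L₁..L₃: k=1: 0+3796+7·26·73=17082; k=2: 364+0+7·2·73=1386 → min 1386 | L₂..L₄: k=2: 0+1606+26·2·11=2178; k=3: 3796+0+26·73·11=24674 → min 2178.
Top-level splits: k=1: (L₁..L₁)·(L₂..L₄) → 0+2178+7·26·11 = 4180; k=2: (L₁..L₂)·(L₃..L₄) → 364+1606+7·2·11 = 2124; k=3: (L₁..L₃)·(L₄..L₄) → 1386+0+7·73·11 = 7007.
Best split is after L₂, i.e. k = 2.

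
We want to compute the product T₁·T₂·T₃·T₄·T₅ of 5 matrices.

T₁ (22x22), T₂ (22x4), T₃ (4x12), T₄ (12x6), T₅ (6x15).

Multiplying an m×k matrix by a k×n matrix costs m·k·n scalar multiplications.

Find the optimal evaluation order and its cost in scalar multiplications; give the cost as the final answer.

Adjacent pairs: T₁T₂ = 22·22·4 = 1936; T₂T₃ = 22·4·12 = 1056; T₃T₄ = 4·12·6 = 288; T₄T₅ = 12·6·15 = 1080.
Length 3: T₁..T₃: k=1: 0+1056+22·22·12=6864; k=2: 1936+0+22·4·12=2992 → min 2992 | T₂..T₄: k=2: 0+288+22·4·6=816; k=3: 1056+0+22·12·6=2640 → min 816 | T₃..T₅: k=3: 0+1080+4·12·15=1800; k=4: 288+0+4·6·15=648 → min 648.
Length 4: T₁..T₄: k=1: 0+816+22·22·6=3720; k=2: 1936+288+22·4·6=2752; k=3: 2992+0+22·12·6=4576 → min 2752 | T₂..T₅: k=2: 0+648+22·4·15=1968; k=3: 1056+1080+22·12·15=6096; k=4: 816+0+22·6·15=2796 → min 1968.
Length 5: T₁..T₅: k=1: 0+1968+22·22·15=9228; k=2: 1936+648+22·4·15=3904; k=3: 2992+1080+22·12·15=8032; k=4: 2752+0+22·6·15=4732 → min 3904.
Optimal parenthesization: ((T₁·T₂)·((T₃·T₄)·T₅)) with cost 3904.

3904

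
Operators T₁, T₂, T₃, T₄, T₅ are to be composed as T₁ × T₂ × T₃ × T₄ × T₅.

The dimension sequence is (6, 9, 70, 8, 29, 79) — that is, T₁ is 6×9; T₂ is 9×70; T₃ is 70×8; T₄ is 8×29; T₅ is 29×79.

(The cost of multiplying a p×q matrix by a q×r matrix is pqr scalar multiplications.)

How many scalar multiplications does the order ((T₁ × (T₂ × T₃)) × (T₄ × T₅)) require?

27592

(T₂ × T₃): 9×70 by 70×8 → 9×8, cost 9·70·8 = 5040
(T₁ × (T₂ × T₃)): 6×9 by 9×8 → 6×8, cost 6·9·8 = 432; cumulative 5472
(T₄ × T₅): 8×29 by 29×79 → 8×79, cost 8·29·79 = 18328
((T₁ × (T₂ × T₃)) × (T₄ × T₅)): 6×8 by 8×79 → 6×79, cost 6·8·79 = 3792; cumulative 27592
Total: 27592 scalar multiplications.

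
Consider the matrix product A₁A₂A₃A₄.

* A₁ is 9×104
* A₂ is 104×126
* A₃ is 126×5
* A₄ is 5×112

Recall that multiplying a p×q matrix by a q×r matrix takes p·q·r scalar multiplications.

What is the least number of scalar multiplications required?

75240

Adjacent pairs: A₁A₂ = 9·104·126 = 117936; A₂A₃ = 104·126·5 = 65520; A₃A₄ = 126·5·112 = 70560.
Length 3: A₁..A₃: k=1: 0+65520+9·104·5=70200; k=2: 117936+0+9·126·5=123606 → min 70200 | A₂..A₄: k=2: 0+70560+104·126·112=1538208; k=3: 65520+0+104·5·112=123760 → min 123760.
Length 4: A₁..A₄: k=1: 0+123760+9·104·112=228592; k=2: 117936+70560+9·126·112=315504; k=3: 70200+0+9·5·112=75240 → min 75240.
Optimal order: ((A₁(A₂A₃))A₄) with cost 75240.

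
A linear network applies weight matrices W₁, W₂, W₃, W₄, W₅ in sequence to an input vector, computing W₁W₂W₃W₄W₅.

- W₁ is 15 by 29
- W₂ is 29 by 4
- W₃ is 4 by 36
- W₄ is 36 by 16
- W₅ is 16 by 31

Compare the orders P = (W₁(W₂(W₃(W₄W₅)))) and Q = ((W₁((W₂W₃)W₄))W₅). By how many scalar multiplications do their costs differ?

Order P = (W₁(W₂(W₃(W₄W₅)))): (W₄W₅): 36×16 by 16×31 → 36×31, cost 36·16·31 = 17856; (W₃(W₄W₅)): 4×36 by 36×31 → 4×31, cost 4·36·31 = 4464; cumulative 22320; (W₂(W₃(W₄W₅))): 29×4 by 4×31 → 29×31, cost 29·4·31 = 3596; cumulative 25916; (W₁(W₂(W₃(W₄W₅)))): 15×29 by 29×31 → 15×31, cost 15·29·31 = 13485; cumulative 39401. Total 39401.
Order Q = ((W₁((W₂W₃)W₄))W₅): (W₂W₃): 29×4 by 4×36 → 29×36, cost 29·4·36 = 4176; ((W₂W₃)W₄): 29×36 by 36×16 → 29×16, cost 29·36·16 = 16704; cumulative 20880; (W₁((W₂W₃)W₄)): 15×29 by 29×16 → 15×16, cost 15·29·16 = 6960; cumulative 27840; ((W₁((W₂W₃)W₄))W₅): 15×16 by 16×31 → 15×31, cost 15·16·31 = 7440; cumulative 35280. Total 35280.
Difference: |39401 − 35280| = 4121.

4121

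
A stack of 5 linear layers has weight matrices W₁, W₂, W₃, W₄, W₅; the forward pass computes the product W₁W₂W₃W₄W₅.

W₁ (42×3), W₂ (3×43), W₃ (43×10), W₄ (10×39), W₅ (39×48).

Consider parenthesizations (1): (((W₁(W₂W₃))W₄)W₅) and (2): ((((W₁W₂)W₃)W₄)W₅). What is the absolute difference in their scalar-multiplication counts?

Order (1) = (((W₁(W₂W₃))W₄)W₅): (W₂W₃): 3×43 by 43×10 → 3×10, cost 3·43·10 = 1290; (W₁(W₂W₃)): 42×3 by 3×10 → 42×10, cost 42·3·10 = 1260; cumulative 2550; ((W₁(W₂W₃))W₄): 42×10 by 10×39 → 42×39, cost 42·10·39 = 16380; cumulative 18930; (((W₁(W₂W₃))W₄)W₅): 42×39 by 39×48 → 42×48, cost 42·39·48 = 78624; cumulative 97554. Total 97554.
Order (2) = ((((W₁W₂)W₃)W₄)W₅): (W₁W₂): 42×3 by 3×43 → 42×43, cost 42·3·43 = 5418; ((W₁W₂)W₃): 42×43 by 43×10 → 42×10, cost 42·43·10 = 18060; cumulative 23478; (((W₁W₂)W₃)W₄): 42×10 by 10×39 → 42×39, cost 42·10·39 = 16380; cumulative 39858; ((((W₁W₂)W₃)W₄)W₅): 42×39 by 39×48 → 42×48, cost 42·39·48 = 78624; cumulative 118482. Total 118482.
Difference: |97554 − 118482| = 20928.

20928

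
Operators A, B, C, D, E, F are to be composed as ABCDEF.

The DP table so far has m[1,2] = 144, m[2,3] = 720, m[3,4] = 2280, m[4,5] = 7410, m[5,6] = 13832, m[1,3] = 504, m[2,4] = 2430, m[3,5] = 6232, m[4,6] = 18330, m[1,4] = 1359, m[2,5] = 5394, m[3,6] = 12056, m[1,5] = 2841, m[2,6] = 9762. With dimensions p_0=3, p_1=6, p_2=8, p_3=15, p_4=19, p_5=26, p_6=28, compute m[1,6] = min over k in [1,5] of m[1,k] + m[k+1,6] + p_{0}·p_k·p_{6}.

m[1,6] = min over k∈[1,5] of m[1,k]+m[k+1,6]+p_{0}·p_k·p_{6}.
k=1: 0 + 9762 + 3·6·28 = 10266; k=2: 144 + 12056 + 3·8·28 = 12872; k=3: 504 + 18330 + 3·15·28 = 20094; k=4: 1359 + 13832 + 3·19·28 = 16787; k=5: 2841 + 0 + 3·26·28 = 5025.
Minimum: 5025 at k=5.

5025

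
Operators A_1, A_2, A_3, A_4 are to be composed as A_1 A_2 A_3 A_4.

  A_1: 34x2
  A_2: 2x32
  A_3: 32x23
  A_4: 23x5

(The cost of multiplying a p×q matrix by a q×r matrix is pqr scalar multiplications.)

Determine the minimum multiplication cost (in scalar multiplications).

2042

Adjacent pairs: A_1A_2 = 34·2·32 = 2176; A_2A_3 = 2·32·23 = 1472; A_3A_4 = 32·23·5 = 3680.
Length 3: A_1..A_3: k=1: 0+1472+34·2·23=3036; k=2: 2176+0+34·32·23=27200 → min 3036 | A_2..A_4: k=2: 0+3680+2·32·5=4000; k=3: 1472+0+2·23·5=1702 → min 1702.
Length 4: A_1..A_4: k=1: 0+1702+34·2·5=2042; k=2: 2176+3680+34·32·5=11296; k=3: 3036+0+34·23·5=6946 → min 2042.
Optimal order: (A_1 ((A_2 A_3) A_4)) with cost 2042.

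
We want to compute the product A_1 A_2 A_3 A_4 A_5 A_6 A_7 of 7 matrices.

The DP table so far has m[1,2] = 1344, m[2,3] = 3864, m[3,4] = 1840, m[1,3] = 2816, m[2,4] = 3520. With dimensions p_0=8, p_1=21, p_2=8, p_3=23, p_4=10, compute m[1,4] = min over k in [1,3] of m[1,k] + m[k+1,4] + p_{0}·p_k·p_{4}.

3824

m[1,4] = min over k∈[1,3] of m[1,k]+m[k+1,4]+p_{0}·p_k·p_{4}.
k=1: 0 + 3520 + 8·21·10 = 5200; k=2: 1344 + 1840 + 8·8·10 = 3824; k=3: 2816 + 0 + 8·23·10 = 4656.
Minimum: 3824 at k=2.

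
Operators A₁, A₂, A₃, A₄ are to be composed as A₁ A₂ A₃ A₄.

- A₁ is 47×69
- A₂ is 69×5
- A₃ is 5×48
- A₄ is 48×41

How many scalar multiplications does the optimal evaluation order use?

35690

Adjacent pairs: A₁A₂ = 47·69·5 = 16215; A₂A₃ = 69·5·48 = 16560; A₃A₄ = 5·48·41 = 9840.
Length 3: A₁..A₃: k=1: 0+16560+47·69·48=172224; k=2: 16215+0+47·5·48=27495 → min 27495 | A₂..A₄: k=2: 0+9840+69·5·41=23985; k=3: 16560+0+69·48·41=152352 → min 23985.
Length 4: A₁..A₄: k=1: 0+23985+47·69·41=156948; k=2: 16215+9840+47·5·41=35690; k=3: 27495+0+47·48·41=119991 → min 35690.
Optimal order: ((A₁ A₂) (A₃ A₄)) with cost 35690.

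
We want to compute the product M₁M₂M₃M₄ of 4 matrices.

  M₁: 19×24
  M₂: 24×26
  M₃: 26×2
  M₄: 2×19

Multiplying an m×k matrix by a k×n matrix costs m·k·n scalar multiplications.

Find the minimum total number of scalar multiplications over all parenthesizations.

Adjacent pairs: M₁M₂ = 19·24·26 = 11856; M₂M₃ = 24·26·2 = 1248; M₃M₄ = 26·2·19 = 988.
Length 3: M₁..M₃: k=1: 0+1248+19·24·2=2160; k=2: 11856+0+19·26·2=12844 → min 2160 | M₂..M₄: k=2: 0+988+24·26·19=12844; k=3: 1248+0+24·2·19=2160 → min 2160.
Length 4: M₁..M₄: k=1: 0+2160+19·24·19=10824; k=2: 11856+988+19·26·19=22230; k=3: 2160+0+19·2·19=2882 → min 2882.
Optimal order: ((M₁(M₂M₃))M₄) with cost 2882.

2882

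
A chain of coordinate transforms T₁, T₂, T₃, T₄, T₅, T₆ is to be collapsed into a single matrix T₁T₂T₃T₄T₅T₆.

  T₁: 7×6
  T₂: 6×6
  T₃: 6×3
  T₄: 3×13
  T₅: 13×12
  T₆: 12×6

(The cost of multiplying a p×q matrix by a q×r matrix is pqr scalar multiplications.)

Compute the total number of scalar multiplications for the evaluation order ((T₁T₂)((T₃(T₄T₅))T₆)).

1620

(T₁T₂): 7×6 by 6×6 → 7×6, cost 7·6·6 = 252
(T₄T₅): 3×13 by 13×12 → 3×12, cost 3·13·12 = 468
(T₃(T₄T₅)): 6×3 by 3×12 → 6×12, cost 6·3·12 = 216; cumulative 684
((T₃(T₄T₅))T₆): 6×12 by 12×6 → 6×6, cost 6·12·6 = 432; cumulative 1116
((T₁T₂)((T₃(T₄T₅))T₆)): 7×6 by 6×6 → 7×6, cost 7·6·6 = 252; cumulative 1620
Total: 1620 scalar multiplications.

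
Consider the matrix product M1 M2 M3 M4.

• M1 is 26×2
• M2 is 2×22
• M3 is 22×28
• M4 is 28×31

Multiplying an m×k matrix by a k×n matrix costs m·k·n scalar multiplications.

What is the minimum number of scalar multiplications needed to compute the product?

4580

Adjacent pairs: M1M2 = 26·2·22 = 1144; M2M3 = 2·22·28 = 1232; M3M4 = 22·28·31 = 19096.
Length 3: M1..M3: k=1: 0+1232+26·2·28=2688; k=2: 1144+0+26·22·28=17160 → min 2688 | M2..M4: k=2: 0+19096+2·22·31=20460; k=3: 1232+0+2·28·31=2968 → min 2968.
Length 4: M1..M4: k=1: 0+2968+26·2·31=4580; k=2: 1144+19096+26·22·31=37972; k=3: 2688+0+26·28·31=25256 → min 4580.
Optimal order: (M1 ((M2 M3) M4)) with cost 4580.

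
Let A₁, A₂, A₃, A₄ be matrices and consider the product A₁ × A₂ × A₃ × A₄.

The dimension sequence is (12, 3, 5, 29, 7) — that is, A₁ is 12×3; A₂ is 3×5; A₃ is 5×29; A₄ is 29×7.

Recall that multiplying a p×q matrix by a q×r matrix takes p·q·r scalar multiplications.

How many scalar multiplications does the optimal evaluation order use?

Adjacent pairs: A₁A₂ = 12·3·5 = 180; A₂A₃ = 3·5·29 = 435; A₃A₄ = 5·29·7 = 1015.
Length 3: A₁..A₃: k=1: 0+435+12·3·29=1479; k=2: 180+0+12·5·29=1920 → min 1479 | A₂..A₄: k=2: 0+1015+3·5·7=1120; k=3: 435+0+3·29·7=1044 → min 1044.
Length 4: A₁..A₄: k=1: 0+1044+12·3·7=1296; k=2: 180+1015+12·5·7=1615; k=3: 1479+0+12·29·7=3915 → min 1296.
Optimal order: (A₁ × ((A₂ × A₃) × A₄)) with cost 1296.

1296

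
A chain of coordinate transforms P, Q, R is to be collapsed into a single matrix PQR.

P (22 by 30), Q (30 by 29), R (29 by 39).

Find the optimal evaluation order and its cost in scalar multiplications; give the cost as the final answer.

44022

(P(QR)): cost 59670.
((PQ)R): cost 44022.
Optimal: ((PQ)R) with cost 44022.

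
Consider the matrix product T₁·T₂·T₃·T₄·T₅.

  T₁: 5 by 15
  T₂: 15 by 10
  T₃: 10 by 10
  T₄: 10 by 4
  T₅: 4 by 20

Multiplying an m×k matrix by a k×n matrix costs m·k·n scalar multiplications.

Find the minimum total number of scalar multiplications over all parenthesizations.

Adjacent pairs: T₁T₂ = 5·15·10 = 750; T₂T₃ = 15·10·10 = 1500; T₃T₄ = 10·10·4 = 400; T₄T₅ = 10·4·20 = 800.
Length 3: T₁..T₃: k=1: 0+1500+5·15·10=2250; k=2: 750+0+5·10·10=1250 → min 1250 | T₂..T₄: k=2: 0+400+15·10·4=1000; k=3: 1500+0+15·10·4=2100 → min 1000 | T₃..T₅: k=3: 0+800+10·10·20=2800; k=4: 400+0+10·4·20=1200 → min 1200.
Length 4: T₁..T₄: k=1: 0+1000+5·15·4=1300; k=2: 750+400+5·10·4=1350; k=3: 1250+0+5·10·4=1450 → min 1300 | T₂..T₅: k=2: 0+1200+15·10·20=4200; k=3: 1500+800+15·10·20=5300; k=4: 1000+0+15·4·20=2200 → min 2200.
Length 5: T₁..T₅: k=1: 0+2200+5·15·20=3700; k=2: 750+1200+5·10·20=2950; k=3: 1250+800+5·10·20=3050; k=4: 1300+0+5·4·20=1700 → min 1700.
Optimal order: ((T₁·(T₂·(T₃·T₄)))·T₅) with cost 1700.

1700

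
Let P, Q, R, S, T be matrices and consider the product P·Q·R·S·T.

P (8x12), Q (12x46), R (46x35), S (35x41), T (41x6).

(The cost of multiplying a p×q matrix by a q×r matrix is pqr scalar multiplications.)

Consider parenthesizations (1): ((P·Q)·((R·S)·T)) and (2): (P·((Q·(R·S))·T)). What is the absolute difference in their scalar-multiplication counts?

8220

Order (1) = ((P·Q)·((R·S)·T)): (P·Q): 8×12 by 12×46 → 8×46, cost 8·12·46 = 4416; (R·S): 46×35 by 35×41 → 46×41, cost 46·35·41 = 66010; ((R·S)·T): 46×41 by 41×6 → 46×6, cost 46·41·6 = 11316; cumulative 77326; ((P·Q)·((R·S)·T)): 8×46 by 46×6 → 8×6, cost 8·46·6 = 2208; cumulative 83950. Total 83950.
Order (2) = (P·((Q·(R·S))·T)): (R·S): 46×35 by 35×41 → 46×41, cost 46·35·41 = 66010; (Q·(R·S)): 12×46 by 46×41 → 12×41, cost 12·46·41 = 22632; cumulative 88642; ((Q·(R·S))·T): 12×41 by 41×6 → 12×6, cost 12·41·6 = 2952; cumulative 91594; (P·((Q·(R·S))·T)): 8×12 by 12×6 → 8×6, cost 8·12·6 = 576; cumulative 92170. Total 92170.
Difference: |83950 − 92170| = 8220.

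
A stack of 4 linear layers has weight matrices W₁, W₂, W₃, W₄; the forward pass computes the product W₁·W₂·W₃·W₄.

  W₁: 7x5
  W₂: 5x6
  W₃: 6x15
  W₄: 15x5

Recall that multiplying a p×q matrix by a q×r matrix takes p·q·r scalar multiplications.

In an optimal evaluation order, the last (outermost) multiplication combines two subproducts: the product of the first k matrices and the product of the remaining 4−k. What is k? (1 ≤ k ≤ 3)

Adjacent pairs: W₁W₂ = 7·5·6 = 210; W₂W₃ = 5·6·15 = 450; W₃W₄ = 6·15·5 = 450.
Length 3: W₁..W₃: k=1: 0+450+7·5·15=975; k=2: 210+0+7·6·15=840 → min 840 | W₂..W₄: k=2: 0+450+5·6·5=600; k=3: 450+0+5·15·5=825 → min 600.
Top-level splits: k=1: (W₁..W₁)·(W₂..W₄) → 0+600+7·5·5 = 775; k=2: (W₁..W₂)·(W₃..W₄) → 210+450+7·6·5 = 870; k=3: (W₁..W₃)·(W₄..W₄) → 840+0+7·15·5 = 1365.
Best split is after W₁, i.e. k = 1.

1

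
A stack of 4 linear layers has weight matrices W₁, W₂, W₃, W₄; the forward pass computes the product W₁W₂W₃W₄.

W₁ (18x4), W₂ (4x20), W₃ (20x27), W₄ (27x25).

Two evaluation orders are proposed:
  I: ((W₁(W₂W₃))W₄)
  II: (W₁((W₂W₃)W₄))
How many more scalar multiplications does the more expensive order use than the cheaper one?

Order I = ((W₁(W₂W₃))W₄): (W₂W₃): 4×20 by 20×27 → 4×27, cost 4·20·27 = 2160; (W₁(W₂W₃)): 18×4 by 4×27 → 18×27, cost 18·4·27 = 1944; cumulative 4104; ((W₁(W₂W₃))W₄): 18×27 by 27×25 → 18×25, cost 18·27·25 = 12150; cumulative 16254. Total 16254.
Order II = (W₁((W₂W₃)W₄)): (W₂W₃): 4×20 by 20×27 → 4×27, cost 4·20·27 = 2160; ((W₂W₃)W₄): 4×27 by 27×25 → 4×25, cost 4·27·25 = 2700; cumulative 4860; (W₁((W₂W₃)W₄)): 18×4 by 4×25 → 18×25, cost 18·4·25 = 1800; cumulative 6660. Total 6660.
Difference: |16254 − 6660| = 9594.

9594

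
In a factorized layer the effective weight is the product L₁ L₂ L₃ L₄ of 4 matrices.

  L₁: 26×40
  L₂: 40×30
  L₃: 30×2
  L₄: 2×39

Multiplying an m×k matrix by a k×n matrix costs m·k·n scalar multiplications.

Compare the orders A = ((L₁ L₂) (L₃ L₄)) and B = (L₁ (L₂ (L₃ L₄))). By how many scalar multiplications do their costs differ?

Order A = ((L₁ L₂) (L₃ L₄)): (L₁ L₂): 26×40 by 40×30 → 26×30, cost 26·40·30 = 31200; (L₃ L₄): 30×2 by 2×39 → 30×39, cost 30·2·39 = 2340; ((L₁ L₂) (L₃ L₄)): 26×30 by 30×39 → 26×39, cost 26·30·39 = 30420; cumulative 63960. Total 63960.
Order B = (L₁ (L₂ (L₃ L₄))): (L₃ L₄): 30×2 by 2×39 → 30×39, cost 30·2·39 = 2340; (L₂ (L₃ L₄)): 40×30 by 30×39 → 40×39, cost 40·30·39 = 46800; cumulative 49140; (L₁ (L₂ (L₃ L₄))): 26×40 by 40×39 → 26×39, cost 26·40·39 = 40560; cumulative 89700. Total 89700.
Difference: |63960 − 89700| = 25740.

25740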